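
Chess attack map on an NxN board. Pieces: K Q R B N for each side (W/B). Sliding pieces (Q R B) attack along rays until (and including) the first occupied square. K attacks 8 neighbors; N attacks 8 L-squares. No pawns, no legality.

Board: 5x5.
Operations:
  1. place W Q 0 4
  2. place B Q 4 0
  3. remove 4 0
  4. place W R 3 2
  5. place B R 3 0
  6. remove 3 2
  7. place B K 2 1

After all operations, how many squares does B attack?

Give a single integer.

Op 1: place WQ@(0,4)
Op 2: place BQ@(4,0)
Op 3: remove (4,0)
Op 4: place WR@(3,2)
Op 5: place BR@(3,0)
Op 6: remove (3,2)
Op 7: place BK@(2,1)
Per-piece attacks for B:
  BK@(2,1): attacks (2,2) (2,0) (3,1) (1,1) (3,2) (3,0) (1,2) (1,0)
  BR@(3,0): attacks (3,1) (3,2) (3,3) (3,4) (4,0) (2,0) (1,0) (0,0)
Union (12 distinct): (0,0) (1,0) (1,1) (1,2) (2,0) (2,2) (3,0) (3,1) (3,2) (3,3) (3,4) (4,0)

Answer: 12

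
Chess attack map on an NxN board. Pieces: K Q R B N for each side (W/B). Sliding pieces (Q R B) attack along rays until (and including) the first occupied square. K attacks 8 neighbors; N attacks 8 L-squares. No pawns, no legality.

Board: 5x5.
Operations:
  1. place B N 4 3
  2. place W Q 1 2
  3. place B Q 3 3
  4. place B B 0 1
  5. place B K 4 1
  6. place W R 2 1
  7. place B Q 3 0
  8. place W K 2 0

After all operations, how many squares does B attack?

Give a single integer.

Answer: 21

Derivation:
Op 1: place BN@(4,3)
Op 2: place WQ@(1,2)
Op 3: place BQ@(3,3)
Op 4: place BB@(0,1)
Op 5: place BK@(4,1)
Op 6: place WR@(2,1)
Op 7: place BQ@(3,0)
Op 8: place WK@(2,0)
Per-piece attacks for B:
  BB@(0,1): attacks (1,2) (1,0) [ray(1,1) blocked at (1,2)]
  BQ@(3,0): attacks (3,1) (3,2) (3,3) (4,0) (2,0) (4,1) (2,1) [ray(0,1) blocked at (3,3); ray(-1,0) blocked at (2,0); ray(1,1) blocked at (4,1); ray(-1,1) blocked at (2,1)]
  BQ@(3,3): attacks (3,4) (3,2) (3,1) (3,0) (4,3) (2,3) (1,3) (0,3) (4,4) (4,2) (2,4) (2,2) (1,1) (0,0) [ray(0,-1) blocked at (3,0); ray(1,0) blocked at (4,3)]
  BK@(4,1): attacks (4,2) (4,0) (3,1) (3,2) (3,0)
  BN@(4,3): attacks (2,4) (3,1) (2,2)
Union (21 distinct): (0,0) (0,3) (1,0) (1,1) (1,2) (1,3) (2,0) (2,1) (2,2) (2,3) (2,4) (3,0) (3,1) (3,2) (3,3) (3,4) (4,0) (4,1) (4,2) (4,3) (4,4)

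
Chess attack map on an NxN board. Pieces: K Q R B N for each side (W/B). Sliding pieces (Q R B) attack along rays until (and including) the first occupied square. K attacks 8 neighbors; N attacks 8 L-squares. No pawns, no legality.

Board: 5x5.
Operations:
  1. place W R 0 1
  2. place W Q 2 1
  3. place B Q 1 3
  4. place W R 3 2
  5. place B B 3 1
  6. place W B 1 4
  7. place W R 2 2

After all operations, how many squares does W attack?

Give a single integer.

Answer: 19

Derivation:
Op 1: place WR@(0,1)
Op 2: place WQ@(2,1)
Op 3: place BQ@(1,3)
Op 4: place WR@(3,2)
Op 5: place BB@(3,1)
Op 6: place WB@(1,4)
Op 7: place WR@(2,2)
Per-piece attacks for W:
  WR@(0,1): attacks (0,2) (0,3) (0,4) (0,0) (1,1) (2,1) [ray(1,0) blocked at (2,1)]
  WB@(1,4): attacks (2,3) (3,2) (0,3) [ray(1,-1) blocked at (3,2)]
  WQ@(2,1): attacks (2,2) (2,0) (3,1) (1,1) (0,1) (3,2) (3,0) (1,2) (0,3) (1,0) [ray(0,1) blocked at (2,2); ray(1,0) blocked at (3,1); ray(-1,0) blocked at (0,1); ray(1,1) blocked at (3,2)]
  WR@(2,2): attacks (2,3) (2,4) (2,1) (3,2) (1,2) (0,2) [ray(0,-1) blocked at (2,1); ray(1,0) blocked at (3,2)]
  WR@(3,2): attacks (3,3) (3,4) (3,1) (4,2) (2,2) [ray(0,-1) blocked at (3,1); ray(-1,0) blocked at (2,2)]
Union (19 distinct): (0,0) (0,1) (0,2) (0,3) (0,4) (1,0) (1,1) (1,2) (2,0) (2,1) (2,2) (2,3) (2,4) (3,0) (3,1) (3,2) (3,3) (3,4) (4,2)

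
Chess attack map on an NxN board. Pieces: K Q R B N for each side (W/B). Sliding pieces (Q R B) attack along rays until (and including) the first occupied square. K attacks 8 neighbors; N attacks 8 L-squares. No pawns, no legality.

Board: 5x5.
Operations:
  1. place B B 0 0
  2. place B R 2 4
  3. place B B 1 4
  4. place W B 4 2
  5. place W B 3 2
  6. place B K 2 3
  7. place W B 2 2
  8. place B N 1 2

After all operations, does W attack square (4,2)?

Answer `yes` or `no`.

Op 1: place BB@(0,0)
Op 2: place BR@(2,4)
Op 3: place BB@(1,4)
Op 4: place WB@(4,2)
Op 5: place WB@(3,2)
Op 6: place BK@(2,3)
Op 7: place WB@(2,2)
Op 8: place BN@(1,2)
Per-piece attacks for W:
  WB@(2,2): attacks (3,3) (4,4) (3,1) (4,0) (1,3) (0,4) (1,1) (0,0) [ray(-1,-1) blocked at (0,0)]
  WB@(3,2): attacks (4,3) (4,1) (2,3) (2,1) (1,0) [ray(-1,1) blocked at (2,3)]
  WB@(4,2): attacks (3,3) (2,4) (3,1) (2,0) [ray(-1,1) blocked at (2,4)]
W attacks (4,2): no

Answer: no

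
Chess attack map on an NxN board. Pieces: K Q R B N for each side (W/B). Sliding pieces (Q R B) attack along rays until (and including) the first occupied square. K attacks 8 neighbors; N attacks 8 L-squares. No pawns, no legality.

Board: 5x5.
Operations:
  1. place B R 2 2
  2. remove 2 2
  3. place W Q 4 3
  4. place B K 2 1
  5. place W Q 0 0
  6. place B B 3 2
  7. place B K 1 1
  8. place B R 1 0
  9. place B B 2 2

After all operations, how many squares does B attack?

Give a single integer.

Answer: 21

Derivation:
Op 1: place BR@(2,2)
Op 2: remove (2,2)
Op 3: place WQ@(4,3)
Op 4: place BK@(2,1)
Op 5: place WQ@(0,0)
Op 6: place BB@(3,2)
Op 7: place BK@(1,1)
Op 8: place BR@(1,0)
Op 9: place BB@(2,2)
Per-piece attacks for B:
  BR@(1,0): attacks (1,1) (2,0) (3,0) (4,0) (0,0) [ray(0,1) blocked at (1,1); ray(-1,0) blocked at (0,0)]
  BK@(1,1): attacks (1,2) (1,0) (2,1) (0,1) (2,2) (2,0) (0,2) (0,0)
  BK@(2,1): attacks (2,2) (2,0) (3,1) (1,1) (3,2) (3,0) (1,2) (1,0)
  BB@(2,2): attacks (3,3) (4,4) (3,1) (4,0) (1,3) (0,4) (1,1) [ray(-1,-1) blocked at (1,1)]
  BB@(3,2): attacks (4,3) (4,1) (2,3) (1,4) (2,1) [ray(1,1) blocked at (4,3); ray(-1,-1) blocked at (2,1)]
Union (21 distinct): (0,0) (0,1) (0,2) (0,4) (1,0) (1,1) (1,2) (1,3) (1,4) (2,0) (2,1) (2,2) (2,3) (3,0) (3,1) (3,2) (3,3) (4,0) (4,1) (4,3) (4,4)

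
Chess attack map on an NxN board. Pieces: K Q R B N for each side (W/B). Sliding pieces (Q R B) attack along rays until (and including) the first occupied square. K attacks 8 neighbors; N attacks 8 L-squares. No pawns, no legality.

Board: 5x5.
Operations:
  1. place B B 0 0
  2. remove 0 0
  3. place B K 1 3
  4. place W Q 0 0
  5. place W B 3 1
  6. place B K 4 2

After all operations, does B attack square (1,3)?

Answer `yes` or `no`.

Op 1: place BB@(0,0)
Op 2: remove (0,0)
Op 3: place BK@(1,3)
Op 4: place WQ@(0,0)
Op 5: place WB@(3,1)
Op 6: place BK@(4,2)
Per-piece attacks for B:
  BK@(1,3): attacks (1,4) (1,2) (2,3) (0,3) (2,4) (2,2) (0,4) (0,2)
  BK@(4,2): attacks (4,3) (4,1) (3,2) (3,3) (3,1)
B attacks (1,3): no

Answer: no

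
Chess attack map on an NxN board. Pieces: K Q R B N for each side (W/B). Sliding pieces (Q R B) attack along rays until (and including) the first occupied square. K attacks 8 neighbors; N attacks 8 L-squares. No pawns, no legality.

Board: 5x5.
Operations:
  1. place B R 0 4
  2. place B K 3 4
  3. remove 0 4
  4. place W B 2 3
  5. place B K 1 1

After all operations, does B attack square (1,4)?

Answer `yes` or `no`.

Answer: no

Derivation:
Op 1: place BR@(0,4)
Op 2: place BK@(3,4)
Op 3: remove (0,4)
Op 4: place WB@(2,3)
Op 5: place BK@(1,1)
Per-piece attacks for B:
  BK@(1,1): attacks (1,2) (1,0) (2,1) (0,1) (2,2) (2,0) (0,2) (0,0)
  BK@(3,4): attacks (3,3) (4,4) (2,4) (4,3) (2,3)
B attacks (1,4): no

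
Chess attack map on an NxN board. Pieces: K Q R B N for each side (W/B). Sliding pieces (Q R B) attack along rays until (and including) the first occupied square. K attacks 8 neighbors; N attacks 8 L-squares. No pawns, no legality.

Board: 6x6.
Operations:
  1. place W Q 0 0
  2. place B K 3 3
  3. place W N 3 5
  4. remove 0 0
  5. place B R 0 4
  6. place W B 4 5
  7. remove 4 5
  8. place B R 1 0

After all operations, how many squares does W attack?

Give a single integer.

Op 1: place WQ@(0,0)
Op 2: place BK@(3,3)
Op 3: place WN@(3,5)
Op 4: remove (0,0)
Op 5: place BR@(0,4)
Op 6: place WB@(4,5)
Op 7: remove (4,5)
Op 8: place BR@(1,0)
Per-piece attacks for W:
  WN@(3,5): attacks (4,3) (5,4) (2,3) (1,4)
Union (4 distinct): (1,4) (2,3) (4,3) (5,4)

Answer: 4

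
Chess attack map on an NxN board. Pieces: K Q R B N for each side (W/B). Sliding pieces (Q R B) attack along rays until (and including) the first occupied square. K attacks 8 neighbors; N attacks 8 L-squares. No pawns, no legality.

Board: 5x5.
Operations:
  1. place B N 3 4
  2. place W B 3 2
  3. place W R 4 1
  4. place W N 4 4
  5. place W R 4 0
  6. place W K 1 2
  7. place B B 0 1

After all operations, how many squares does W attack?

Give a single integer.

Answer: 20

Derivation:
Op 1: place BN@(3,4)
Op 2: place WB@(3,2)
Op 3: place WR@(4,1)
Op 4: place WN@(4,4)
Op 5: place WR@(4,0)
Op 6: place WK@(1,2)
Op 7: place BB@(0,1)
Per-piece attacks for W:
  WK@(1,2): attacks (1,3) (1,1) (2,2) (0,2) (2,3) (2,1) (0,3) (0,1)
  WB@(3,2): attacks (4,3) (4,1) (2,3) (1,4) (2,1) (1,0) [ray(1,-1) blocked at (4,1)]
  WR@(4,0): attacks (4,1) (3,0) (2,0) (1,0) (0,0) [ray(0,1) blocked at (4,1)]
  WR@(4,1): attacks (4,2) (4,3) (4,4) (4,0) (3,1) (2,1) (1,1) (0,1) [ray(0,1) blocked at (4,4); ray(0,-1) blocked at (4,0); ray(-1,0) blocked at (0,1)]
  WN@(4,4): attacks (3,2) (2,3)
Union (20 distinct): (0,0) (0,1) (0,2) (0,3) (1,0) (1,1) (1,3) (1,4) (2,0) (2,1) (2,2) (2,3) (3,0) (3,1) (3,2) (4,0) (4,1) (4,2) (4,3) (4,4)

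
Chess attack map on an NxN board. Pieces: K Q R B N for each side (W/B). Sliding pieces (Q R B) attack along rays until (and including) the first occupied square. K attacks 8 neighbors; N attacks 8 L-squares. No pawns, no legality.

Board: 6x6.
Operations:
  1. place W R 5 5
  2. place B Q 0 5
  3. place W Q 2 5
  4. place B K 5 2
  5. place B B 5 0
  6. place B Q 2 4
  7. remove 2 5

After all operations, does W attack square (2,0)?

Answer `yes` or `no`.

Op 1: place WR@(5,5)
Op 2: place BQ@(0,5)
Op 3: place WQ@(2,5)
Op 4: place BK@(5,2)
Op 5: place BB@(5,0)
Op 6: place BQ@(2,4)
Op 7: remove (2,5)
Per-piece attacks for W:
  WR@(5,5): attacks (5,4) (5,3) (5,2) (4,5) (3,5) (2,5) (1,5) (0,5) [ray(0,-1) blocked at (5,2); ray(-1,0) blocked at (0,5)]
W attacks (2,0): no

Answer: no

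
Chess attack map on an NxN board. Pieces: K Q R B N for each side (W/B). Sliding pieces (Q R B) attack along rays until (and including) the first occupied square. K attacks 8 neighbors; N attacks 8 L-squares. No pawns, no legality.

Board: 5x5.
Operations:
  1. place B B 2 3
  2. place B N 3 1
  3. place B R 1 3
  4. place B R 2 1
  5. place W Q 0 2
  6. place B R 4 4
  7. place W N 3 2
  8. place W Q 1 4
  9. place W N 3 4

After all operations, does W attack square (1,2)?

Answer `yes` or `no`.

Answer: yes

Derivation:
Op 1: place BB@(2,3)
Op 2: place BN@(3,1)
Op 3: place BR@(1,3)
Op 4: place BR@(2,1)
Op 5: place WQ@(0,2)
Op 6: place BR@(4,4)
Op 7: place WN@(3,2)
Op 8: place WQ@(1,4)
Op 9: place WN@(3,4)
Per-piece attacks for W:
  WQ@(0,2): attacks (0,3) (0,4) (0,1) (0,0) (1,2) (2,2) (3,2) (1,3) (1,1) (2,0) [ray(1,0) blocked at (3,2); ray(1,1) blocked at (1,3)]
  WQ@(1,4): attacks (1,3) (2,4) (3,4) (0,4) (2,3) (0,3) [ray(0,-1) blocked at (1,3); ray(1,0) blocked at (3,4); ray(1,-1) blocked at (2,3)]
  WN@(3,2): attacks (4,4) (2,4) (1,3) (4,0) (2,0) (1,1)
  WN@(3,4): attacks (4,2) (2,2) (1,3)
W attacks (1,2): yes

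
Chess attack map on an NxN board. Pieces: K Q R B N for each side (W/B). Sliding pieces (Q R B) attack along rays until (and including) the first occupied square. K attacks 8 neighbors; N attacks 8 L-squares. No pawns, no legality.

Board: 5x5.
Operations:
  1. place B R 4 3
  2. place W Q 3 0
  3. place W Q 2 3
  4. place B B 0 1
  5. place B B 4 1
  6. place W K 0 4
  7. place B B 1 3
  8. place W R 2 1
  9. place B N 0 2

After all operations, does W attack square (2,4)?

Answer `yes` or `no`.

Answer: yes

Derivation:
Op 1: place BR@(4,3)
Op 2: place WQ@(3,0)
Op 3: place WQ@(2,3)
Op 4: place BB@(0,1)
Op 5: place BB@(4,1)
Op 6: place WK@(0,4)
Op 7: place BB@(1,3)
Op 8: place WR@(2,1)
Op 9: place BN@(0,2)
Per-piece attacks for W:
  WK@(0,4): attacks (0,3) (1,4) (1,3)
  WR@(2,1): attacks (2,2) (2,3) (2,0) (3,1) (4,1) (1,1) (0,1) [ray(0,1) blocked at (2,3); ray(1,0) blocked at (4,1); ray(-1,0) blocked at (0,1)]
  WQ@(2,3): attacks (2,4) (2,2) (2,1) (3,3) (4,3) (1,3) (3,4) (3,2) (4,1) (1,4) (1,2) (0,1) [ray(0,-1) blocked at (2,1); ray(1,0) blocked at (4,3); ray(-1,0) blocked at (1,3); ray(1,-1) blocked at (4,1); ray(-1,-1) blocked at (0,1)]
  WQ@(3,0): attacks (3,1) (3,2) (3,3) (3,4) (4,0) (2,0) (1,0) (0,0) (4,1) (2,1) [ray(1,1) blocked at (4,1); ray(-1,1) blocked at (2,1)]
W attacks (2,4): yes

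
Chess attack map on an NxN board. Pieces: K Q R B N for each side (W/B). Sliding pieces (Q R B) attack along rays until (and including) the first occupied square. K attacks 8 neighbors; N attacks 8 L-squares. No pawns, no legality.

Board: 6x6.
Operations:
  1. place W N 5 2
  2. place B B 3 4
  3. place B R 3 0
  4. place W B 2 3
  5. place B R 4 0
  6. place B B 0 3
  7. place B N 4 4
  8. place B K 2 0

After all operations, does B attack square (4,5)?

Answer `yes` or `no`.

Answer: yes

Derivation:
Op 1: place WN@(5,2)
Op 2: place BB@(3,4)
Op 3: place BR@(3,0)
Op 4: place WB@(2,3)
Op 5: place BR@(4,0)
Op 6: place BB@(0,3)
Op 7: place BN@(4,4)
Op 8: place BK@(2,0)
Per-piece attacks for B:
  BB@(0,3): attacks (1,4) (2,5) (1,2) (2,1) (3,0) [ray(1,-1) blocked at (3,0)]
  BK@(2,0): attacks (2,1) (3,0) (1,0) (3,1) (1,1)
  BR@(3,0): attacks (3,1) (3,2) (3,3) (3,4) (4,0) (2,0) [ray(0,1) blocked at (3,4); ray(1,0) blocked at (4,0); ray(-1,0) blocked at (2,0)]
  BB@(3,4): attacks (4,5) (4,3) (5,2) (2,5) (2,3) [ray(1,-1) blocked at (5,2); ray(-1,-1) blocked at (2,3)]
  BR@(4,0): attacks (4,1) (4,2) (4,3) (4,4) (5,0) (3,0) [ray(0,1) blocked at (4,4); ray(-1,0) blocked at (3,0)]
  BN@(4,4): attacks (2,5) (5,2) (3,2) (2,3)
B attacks (4,5): yes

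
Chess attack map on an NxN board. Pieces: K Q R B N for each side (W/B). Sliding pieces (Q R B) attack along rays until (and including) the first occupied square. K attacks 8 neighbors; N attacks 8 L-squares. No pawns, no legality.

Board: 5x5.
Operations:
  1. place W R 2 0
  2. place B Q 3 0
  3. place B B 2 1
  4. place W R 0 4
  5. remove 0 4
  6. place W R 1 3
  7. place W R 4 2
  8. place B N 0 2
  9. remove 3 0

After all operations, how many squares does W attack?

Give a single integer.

Op 1: place WR@(2,0)
Op 2: place BQ@(3,0)
Op 3: place BB@(2,1)
Op 4: place WR@(0,4)
Op 5: remove (0,4)
Op 6: place WR@(1,3)
Op 7: place WR@(4,2)
Op 8: place BN@(0,2)
Op 9: remove (3,0)
Per-piece attacks for W:
  WR@(1,3): attacks (1,4) (1,2) (1,1) (1,0) (2,3) (3,3) (4,3) (0,3)
  WR@(2,0): attacks (2,1) (3,0) (4,0) (1,0) (0,0) [ray(0,1) blocked at (2,1)]
  WR@(4,2): attacks (4,3) (4,4) (4,1) (4,0) (3,2) (2,2) (1,2) (0,2) [ray(-1,0) blocked at (0,2)]
Union (17 distinct): (0,0) (0,2) (0,3) (1,0) (1,1) (1,2) (1,4) (2,1) (2,2) (2,3) (3,0) (3,2) (3,3) (4,0) (4,1) (4,3) (4,4)

Answer: 17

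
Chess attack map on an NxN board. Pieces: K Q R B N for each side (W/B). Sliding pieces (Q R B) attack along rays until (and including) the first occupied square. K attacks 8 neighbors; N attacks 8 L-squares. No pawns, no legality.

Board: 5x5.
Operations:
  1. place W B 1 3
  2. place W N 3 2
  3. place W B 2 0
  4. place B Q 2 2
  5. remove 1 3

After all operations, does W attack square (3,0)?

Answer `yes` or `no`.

Answer: no

Derivation:
Op 1: place WB@(1,3)
Op 2: place WN@(3,2)
Op 3: place WB@(2,0)
Op 4: place BQ@(2,2)
Op 5: remove (1,3)
Per-piece attacks for W:
  WB@(2,0): attacks (3,1) (4,2) (1,1) (0,2)
  WN@(3,2): attacks (4,4) (2,4) (1,3) (4,0) (2,0) (1,1)
W attacks (3,0): no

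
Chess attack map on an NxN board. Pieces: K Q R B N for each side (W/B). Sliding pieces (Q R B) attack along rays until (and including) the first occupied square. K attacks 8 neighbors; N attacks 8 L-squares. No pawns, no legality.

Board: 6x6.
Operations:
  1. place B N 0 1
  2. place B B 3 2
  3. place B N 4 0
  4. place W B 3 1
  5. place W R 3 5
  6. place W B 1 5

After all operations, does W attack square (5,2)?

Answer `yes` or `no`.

Op 1: place BN@(0,1)
Op 2: place BB@(3,2)
Op 3: place BN@(4,0)
Op 4: place WB@(3,1)
Op 5: place WR@(3,5)
Op 6: place WB@(1,5)
Per-piece attacks for W:
  WB@(1,5): attacks (2,4) (3,3) (4,2) (5,1) (0,4)
  WB@(3,1): attacks (4,2) (5,3) (4,0) (2,2) (1,3) (0,4) (2,0) [ray(1,-1) blocked at (4,0)]
  WR@(3,5): attacks (3,4) (3,3) (3,2) (4,5) (5,5) (2,5) (1,5) [ray(0,-1) blocked at (3,2); ray(-1,0) blocked at (1,5)]
W attacks (5,2): no

Answer: no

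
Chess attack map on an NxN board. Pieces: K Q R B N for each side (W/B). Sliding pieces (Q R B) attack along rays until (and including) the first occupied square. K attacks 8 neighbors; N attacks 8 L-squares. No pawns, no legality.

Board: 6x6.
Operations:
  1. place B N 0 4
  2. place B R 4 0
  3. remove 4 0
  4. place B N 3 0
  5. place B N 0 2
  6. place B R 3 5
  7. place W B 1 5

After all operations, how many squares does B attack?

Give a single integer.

Answer: 18

Derivation:
Op 1: place BN@(0,4)
Op 2: place BR@(4,0)
Op 3: remove (4,0)
Op 4: place BN@(3,0)
Op 5: place BN@(0,2)
Op 6: place BR@(3,5)
Op 7: place WB@(1,5)
Per-piece attacks for B:
  BN@(0,2): attacks (1,4) (2,3) (1,0) (2,1)
  BN@(0,4): attacks (2,5) (1,2) (2,3)
  BN@(3,0): attacks (4,2) (5,1) (2,2) (1,1)
  BR@(3,5): attacks (3,4) (3,3) (3,2) (3,1) (3,0) (4,5) (5,5) (2,5) (1,5) [ray(0,-1) blocked at (3,0); ray(-1,0) blocked at (1,5)]
Union (18 distinct): (1,0) (1,1) (1,2) (1,4) (1,5) (2,1) (2,2) (2,3) (2,5) (3,0) (3,1) (3,2) (3,3) (3,4) (4,2) (4,5) (5,1) (5,5)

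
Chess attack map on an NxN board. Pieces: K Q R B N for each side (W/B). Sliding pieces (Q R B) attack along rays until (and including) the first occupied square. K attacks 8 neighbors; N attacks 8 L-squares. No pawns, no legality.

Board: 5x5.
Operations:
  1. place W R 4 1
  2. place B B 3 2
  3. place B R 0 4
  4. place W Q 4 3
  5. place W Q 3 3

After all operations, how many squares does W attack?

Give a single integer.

Answer: 18

Derivation:
Op 1: place WR@(4,1)
Op 2: place BB@(3,2)
Op 3: place BR@(0,4)
Op 4: place WQ@(4,3)
Op 5: place WQ@(3,3)
Per-piece attacks for W:
  WQ@(3,3): attacks (3,4) (3,2) (4,3) (2,3) (1,3) (0,3) (4,4) (4,2) (2,4) (2,2) (1,1) (0,0) [ray(0,-1) blocked at (3,2); ray(1,0) blocked at (4,3)]
  WR@(4,1): attacks (4,2) (4,3) (4,0) (3,1) (2,1) (1,1) (0,1) [ray(0,1) blocked at (4,3)]
  WQ@(4,3): attacks (4,4) (4,2) (4,1) (3,3) (3,4) (3,2) [ray(0,-1) blocked at (4,1); ray(-1,0) blocked at (3,3); ray(-1,-1) blocked at (3,2)]
Union (18 distinct): (0,0) (0,1) (0,3) (1,1) (1,3) (2,1) (2,2) (2,3) (2,4) (3,1) (3,2) (3,3) (3,4) (4,0) (4,1) (4,2) (4,3) (4,4)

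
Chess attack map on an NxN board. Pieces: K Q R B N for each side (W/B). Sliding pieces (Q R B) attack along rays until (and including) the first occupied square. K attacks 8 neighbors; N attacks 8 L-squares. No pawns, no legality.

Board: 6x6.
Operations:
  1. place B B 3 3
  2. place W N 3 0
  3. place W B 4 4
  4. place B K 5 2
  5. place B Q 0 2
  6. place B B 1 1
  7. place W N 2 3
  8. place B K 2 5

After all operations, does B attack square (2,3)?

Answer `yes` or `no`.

Answer: no

Derivation:
Op 1: place BB@(3,3)
Op 2: place WN@(3,0)
Op 3: place WB@(4,4)
Op 4: place BK@(5,2)
Op 5: place BQ@(0,2)
Op 6: place BB@(1,1)
Op 7: place WN@(2,3)
Op 8: place BK@(2,5)
Per-piece attacks for B:
  BQ@(0,2): attacks (0,3) (0,4) (0,5) (0,1) (0,0) (1,2) (2,2) (3,2) (4,2) (5,2) (1,3) (2,4) (3,5) (1,1) [ray(1,0) blocked at (5,2); ray(1,-1) blocked at (1,1)]
  BB@(1,1): attacks (2,2) (3,3) (2,0) (0,2) (0,0) [ray(1,1) blocked at (3,3); ray(-1,1) blocked at (0,2)]
  BK@(2,5): attacks (2,4) (3,5) (1,5) (3,4) (1,4)
  BB@(3,3): attacks (4,4) (4,2) (5,1) (2,4) (1,5) (2,2) (1,1) [ray(1,1) blocked at (4,4); ray(-1,-1) blocked at (1,1)]
  BK@(5,2): attacks (5,3) (5,1) (4,2) (4,3) (4,1)
B attacks (2,3): no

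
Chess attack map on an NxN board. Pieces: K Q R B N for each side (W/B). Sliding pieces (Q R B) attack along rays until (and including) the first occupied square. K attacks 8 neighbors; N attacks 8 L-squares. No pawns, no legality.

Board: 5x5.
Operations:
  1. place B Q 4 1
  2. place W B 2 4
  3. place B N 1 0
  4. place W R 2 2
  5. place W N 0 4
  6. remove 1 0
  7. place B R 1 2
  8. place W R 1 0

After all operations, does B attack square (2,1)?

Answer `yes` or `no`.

Answer: yes

Derivation:
Op 1: place BQ@(4,1)
Op 2: place WB@(2,4)
Op 3: place BN@(1,0)
Op 4: place WR@(2,2)
Op 5: place WN@(0,4)
Op 6: remove (1,0)
Op 7: place BR@(1,2)
Op 8: place WR@(1,0)
Per-piece attacks for B:
  BR@(1,2): attacks (1,3) (1,4) (1,1) (1,0) (2,2) (0,2) [ray(0,-1) blocked at (1,0); ray(1,0) blocked at (2,2)]
  BQ@(4,1): attacks (4,2) (4,3) (4,4) (4,0) (3,1) (2,1) (1,1) (0,1) (3,2) (2,3) (1,4) (3,0)
B attacks (2,1): yes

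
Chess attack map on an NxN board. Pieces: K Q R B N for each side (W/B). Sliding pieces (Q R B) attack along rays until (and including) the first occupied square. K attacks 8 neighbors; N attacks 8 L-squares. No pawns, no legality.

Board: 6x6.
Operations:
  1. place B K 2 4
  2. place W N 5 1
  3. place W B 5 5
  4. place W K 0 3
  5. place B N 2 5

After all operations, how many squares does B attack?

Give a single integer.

Answer: 10

Derivation:
Op 1: place BK@(2,4)
Op 2: place WN@(5,1)
Op 3: place WB@(5,5)
Op 4: place WK@(0,3)
Op 5: place BN@(2,5)
Per-piece attacks for B:
  BK@(2,4): attacks (2,5) (2,3) (3,4) (1,4) (3,5) (3,3) (1,5) (1,3)
  BN@(2,5): attacks (3,3) (4,4) (1,3) (0,4)
Union (10 distinct): (0,4) (1,3) (1,4) (1,5) (2,3) (2,5) (3,3) (3,4) (3,5) (4,4)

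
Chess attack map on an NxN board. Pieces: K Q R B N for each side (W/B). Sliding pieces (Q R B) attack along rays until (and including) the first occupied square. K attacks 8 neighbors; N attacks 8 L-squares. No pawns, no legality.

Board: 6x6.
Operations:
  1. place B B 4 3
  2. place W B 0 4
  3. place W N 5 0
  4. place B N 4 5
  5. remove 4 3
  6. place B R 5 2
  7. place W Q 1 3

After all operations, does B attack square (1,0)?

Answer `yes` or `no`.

Op 1: place BB@(4,3)
Op 2: place WB@(0,4)
Op 3: place WN@(5,0)
Op 4: place BN@(4,5)
Op 5: remove (4,3)
Op 6: place BR@(5,2)
Op 7: place WQ@(1,3)
Per-piece attacks for B:
  BN@(4,5): attacks (5,3) (3,3) (2,4)
  BR@(5,2): attacks (5,3) (5,4) (5,5) (5,1) (5,0) (4,2) (3,2) (2,2) (1,2) (0,2) [ray(0,-1) blocked at (5,0)]
B attacks (1,0): no

Answer: no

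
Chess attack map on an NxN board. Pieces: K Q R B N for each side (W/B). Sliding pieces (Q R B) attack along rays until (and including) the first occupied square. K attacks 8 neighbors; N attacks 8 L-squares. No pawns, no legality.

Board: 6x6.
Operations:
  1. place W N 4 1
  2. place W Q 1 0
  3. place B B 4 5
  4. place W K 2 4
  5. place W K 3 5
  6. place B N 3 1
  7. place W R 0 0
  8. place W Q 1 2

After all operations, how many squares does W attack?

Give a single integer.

Answer: 32

Derivation:
Op 1: place WN@(4,1)
Op 2: place WQ@(1,0)
Op 3: place BB@(4,5)
Op 4: place WK@(2,4)
Op 5: place WK@(3,5)
Op 6: place BN@(3,1)
Op 7: place WR@(0,0)
Op 8: place WQ@(1,2)
Per-piece attacks for W:
  WR@(0,0): attacks (0,1) (0,2) (0,3) (0,4) (0,5) (1,0) [ray(1,0) blocked at (1,0)]
  WQ@(1,0): attacks (1,1) (1,2) (2,0) (3,0) (4,0) (5,0) (0,0) (2,1) (3,2) (4,3) (5,4) (0,1) [ray(0,1) blocked at (1,2); ray(-1,0) blocked at (0,0)]
  WQ@(1,2): attacks (1,3) (1,4) (1,5) (1,1) (1,0) (2,2) (3,2) (4,2) (5,2) (0,2) (2,3) (3,4) (4,5) (2,1) (3,0) (0,3) (0,1) [ray(0,-1) blocked at (1,0); ray(1,1) blocked at (4,5)]
  WK@(2,4): attacks (2,5) (2,3) (3,4) (1,4) (3,5) (3,3) (1,5) (1,3)
  WK@(3,5): attacks (3,4) (4,5) (2,5) (4,4) (2,4)
  WN@(4,1): attacks (5,3) (3,3) (2,2) (2,0)
Union (32 distinct): (0,0) (0,1) (0,2) (0,3) (0,4) (0,5) (1,0) (1,1) (1,2) (1,3) (1,4) (1,5) (2,0) (2,1) (2,2) (2,3) (2,4) (2,5) (3,0) (3,2) (3,3) (3,4) (3,5) (4,0) (4,2) (4,3) (4,4) (4,5) (5,0) (5,2) (5,3) (5,4)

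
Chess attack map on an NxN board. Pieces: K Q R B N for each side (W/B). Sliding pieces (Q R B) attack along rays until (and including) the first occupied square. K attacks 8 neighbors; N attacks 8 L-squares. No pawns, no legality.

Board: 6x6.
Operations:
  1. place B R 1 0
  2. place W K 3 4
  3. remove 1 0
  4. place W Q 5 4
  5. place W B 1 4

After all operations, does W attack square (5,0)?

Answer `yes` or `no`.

Answer: yes

Derivation:
Op 1: place BR@(1,0)
Op 2: place WK@(3,4)
Op 3: remove (1,0)
Op 4: place WQ@(5,4)
Op 5: place WB@(1,4)
Per-piece attacks for W:
  WB@(1,4): attacks (2,5) (2,3) (3,2) (4,1) (5,0) (0,5) (0,3)
  WK@(3,4): attacks (3,5) (3,3) (4,4) (2,4) (4,5) (4,3) (2,5) (2,3)
  WQ@(5,4): attacks (5,5) (5,3) (5,2) (5,1) (5,0) (4,4) (3,4) (4,5) (4,3) (3,2) (2,1) (1,0) [ray(-1,0) blocked at (3,4)]
W attacks (5,0): yes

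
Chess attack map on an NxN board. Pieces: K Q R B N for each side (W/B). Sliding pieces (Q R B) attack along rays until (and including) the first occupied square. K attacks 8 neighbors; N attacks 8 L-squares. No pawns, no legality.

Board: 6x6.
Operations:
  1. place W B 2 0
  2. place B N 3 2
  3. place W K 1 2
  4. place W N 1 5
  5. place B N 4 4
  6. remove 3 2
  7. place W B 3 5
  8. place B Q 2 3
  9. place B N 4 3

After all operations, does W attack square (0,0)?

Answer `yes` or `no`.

Answer: no

Derivation:
Op 1: place WB@(2,0)
Op 2: place BN@(3,2)
Op 3: place WK@(1,2)
Op 4: place WN@(1,5)
Op 5: place BN@(4,4)
Op 6: remove (3,2)
Op 7: place WB@(3,5)
Op 8: place BQ@(2,3)
Op 9: place BN@(4,3)
Per-piece attacks for W:
  WK@(1,2): attacks (1,3) (1,1) (2,2) (0,2) (2,3) (2,1) (0,3) (0,1)
  WN@(1,5): attacks (2,3) (3,4) (0,3)
  WB@(2,0): attacks (3,1) (4,2) (5,3) (1,1) (0,2)
  WB@(3,5): attacks (4,4) (2,4) (1,3) (0,2) [ray(1,-1) blocked at (4,4)]
W attacks (0,0): no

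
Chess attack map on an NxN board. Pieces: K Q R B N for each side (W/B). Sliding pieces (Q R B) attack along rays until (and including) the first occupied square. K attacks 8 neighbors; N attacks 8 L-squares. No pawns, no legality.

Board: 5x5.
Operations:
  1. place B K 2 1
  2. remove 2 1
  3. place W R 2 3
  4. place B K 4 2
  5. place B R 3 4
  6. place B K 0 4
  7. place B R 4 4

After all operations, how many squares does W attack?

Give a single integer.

Answer: 8

Derivation:
Op 1: place BK@(2,1)
Op 2: remove (2,1)
Op 3: place WR@(2,3)
Op 4: place BK@(4,2)
Op 5: place BR@(3,4)
Op 6: place BK@(0,4)
Op 7: place BR@(4,4)
Per-piece attacks for W:
  WR@(2,3): attacks (2,4) (2,2) (2,1) (2,0) (3,3) (4,3) (1,3) (0,3)
Union (8 distinct): (0,3) (1,3) (2,0) (2,1) (2,2) (2,4) (3,3) (4,3)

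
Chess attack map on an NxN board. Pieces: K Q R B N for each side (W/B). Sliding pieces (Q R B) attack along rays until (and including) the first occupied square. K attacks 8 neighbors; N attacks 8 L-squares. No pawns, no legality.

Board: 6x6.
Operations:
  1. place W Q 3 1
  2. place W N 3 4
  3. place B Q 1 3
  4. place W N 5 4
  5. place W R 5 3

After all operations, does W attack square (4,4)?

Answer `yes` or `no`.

Answer: no

Derivation:
Op 1: place WQ@(3,1)
Op 2: place WN@(3,4)
Op 3: place BQ@(1,3)
Op 4: place WN@(5,4)
Op 5: place WR@(5,3)
Per-piece attacks for W:
  WQ@(3,1): attacks (3,2) (3,3) (3,4) (3,0) (4,1) (5,1) (2,1) (1,1) (0,1) (4,2) (5,3) (4,0) (2,2) (1,3) (2,0) [ray(0,1) blocked at (3,4); ray(1,1) blocked at (5,3); ray(-1,1) blocked at (1,3)]
  WN@(3,4): attacks (5,5) (1,5) (4,2) (5,3) (2,2) (1,3)
  WR@(5,3): attacks (5,4) (5,2) (5,1) (5,0) (4,3) (3,3) (2,3) (1,3) [ray(0,1) blocked at (5,4); ray(-1,0) blocked at (1,3)]
  WN@(5,4): attacks (3,5) (4,2) (3,3)
W attacks (4,4): no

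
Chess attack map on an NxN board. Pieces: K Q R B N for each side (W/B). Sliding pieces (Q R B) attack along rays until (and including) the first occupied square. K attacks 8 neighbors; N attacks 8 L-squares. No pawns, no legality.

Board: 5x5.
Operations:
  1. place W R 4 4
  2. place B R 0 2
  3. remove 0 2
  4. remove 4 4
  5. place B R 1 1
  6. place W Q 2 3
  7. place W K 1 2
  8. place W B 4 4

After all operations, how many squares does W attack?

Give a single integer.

Op 1: place WR@(4,4)
Op 2: place BR@(0,2)
Op 3: remove (0,2)
Op 4: remove (4,4)
Op 5: place BR@(1,1)
Op 6: place WQ@(2,3)
Op 7: place WK@(1,2)
Op 8: place WB@(4,4)
Per-piece attacks for W:
  WK@(1,2): attacks (1,3) (1,1) (2,2) (0,2) (2,3) (2,1) (0,3) (0,1)
  WQ@(2,3): attacks (2,4) (2,2) (2,1) (2,0) (3,3) (4,3) (1,3) (0,3) (3,4) (3,2) (4,1) (1,4) (1,2) [ray(-1,-1) blocked at (1,2)]
  WB@(4,4): attacks (3,3) (2,2) (1,1) [ray(-1,-1) blocked at (1,1)]
Union (17 distinct): (0,1) (0,2) (0,3) (1,1) (1,2) (1,3) (1,4) (2,0) (2,1) (2,2) (2,3) (2,4) (3,2) (3,3) (3,4) (4,1) (4,3)

Answer: 17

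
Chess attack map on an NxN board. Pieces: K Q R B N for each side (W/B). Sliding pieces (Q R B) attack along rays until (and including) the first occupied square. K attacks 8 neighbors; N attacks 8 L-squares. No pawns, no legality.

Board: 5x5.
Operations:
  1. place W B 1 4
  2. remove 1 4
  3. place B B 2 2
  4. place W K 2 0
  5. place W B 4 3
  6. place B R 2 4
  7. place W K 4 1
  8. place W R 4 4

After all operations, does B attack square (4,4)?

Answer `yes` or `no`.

Answer: yes

Derivation:
Op 1: place WB@(1,4)
Op 2: remove (1,4)
Op 3: place BB@(2,2)
Op 4: place WK@(2,0)
Op 5: place WB@(4,3)
Op 6: place BR@(2,4)
Op 7: place WK@(4,1)
Op 8: place WR@(4,4)
Per-piece attacks for B:
  BB@(2,2): attacks (3,3) (4,4) (3,1) (4,0) (1,3) (0,4) (1,1) (0,0) [ray(1,1) blocked at (4,4)]
  BR@(2,4): attacks (2,3) (2,2) (3,4) (4,4) (1,4) (0,4) [ray(0,-1) blocked at (2,2); ray(1,0) blocked at (4,4)]
B attacks (4,4): yes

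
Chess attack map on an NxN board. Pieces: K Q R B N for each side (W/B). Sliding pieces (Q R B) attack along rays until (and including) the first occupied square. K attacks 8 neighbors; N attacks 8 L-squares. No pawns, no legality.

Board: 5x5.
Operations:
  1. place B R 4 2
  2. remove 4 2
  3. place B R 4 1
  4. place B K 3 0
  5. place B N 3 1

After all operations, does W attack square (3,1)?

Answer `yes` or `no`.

Op 1: place BR@(4,2)
Op 2: remove (4,2)
Op 3: place BR@(4,1)
Op 4: place BK@(3,0)
Op 5: place BN@(3,1)
Per-piece attacks for W:
W attacks (3,1): no

Answer: no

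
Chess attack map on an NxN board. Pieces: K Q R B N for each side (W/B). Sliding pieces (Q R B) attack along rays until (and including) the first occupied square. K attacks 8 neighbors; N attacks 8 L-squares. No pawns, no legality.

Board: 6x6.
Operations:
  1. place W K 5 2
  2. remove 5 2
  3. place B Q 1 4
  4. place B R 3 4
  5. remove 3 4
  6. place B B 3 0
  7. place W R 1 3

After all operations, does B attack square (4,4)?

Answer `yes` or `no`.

Answer: yes

Derivation:
Op 1: place WK@(5,2)
Op 2: remove (5,2)
Op 3: place BQ@(1,4)
Op 4: place BR@(3,4)
Op 5: remove (3,4)
Op 6: place BB@(3,0)
Op 7: place WR@(1,3)
Per-piece attacks for B:
  BQ@(1,4): attacks (1,5) (1,3) (2,4) (3,4) (4,4) (5,4) (0,4) (2,5) (2,3) (3,2) (4,1) (5,0) (0,5) (0,3) [ray(0,-1) blocked at (1,3)]
  BB@(3,0): attacks (4,1) (5,2) (2,1) (1,2) (0,3)
B attacks (4,4): yes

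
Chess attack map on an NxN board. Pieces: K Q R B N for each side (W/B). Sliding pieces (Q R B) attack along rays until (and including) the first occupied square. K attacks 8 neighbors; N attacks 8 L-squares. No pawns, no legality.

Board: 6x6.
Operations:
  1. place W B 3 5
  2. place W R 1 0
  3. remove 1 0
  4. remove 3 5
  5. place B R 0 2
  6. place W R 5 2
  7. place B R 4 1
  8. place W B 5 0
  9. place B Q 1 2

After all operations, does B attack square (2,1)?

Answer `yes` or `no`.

Op 1: place WB@(3,5)
Op 2: place WR@(1,0)
Op 3: remove (1,0)
Op 4: remove (3,5)
Op 5: place BR@(0,2)
Op 6: place WR@(5,2)
Op 7: place BR@(4,1)
Op 8: place WB@(5,0)
Op 9: place BQ@(1,2)
Per-piece attacks for B:
  BR@(0,2): attacks (0,3) (0,4) (0,5) (0,1) (0,0) (1,2) [ray(1,0) blocked at (1,2)]
  BQ@(1,2): attacks (1,3) (1,4) (1,5) (1,1) (1,0) (2,2) (3,2) (4,2) (5,2) (0,2) (2,3) (3,4) (4,5) (2,1) (3,0) (0,3) (0,1) [ray(1,0) blocked at (5,2); ray(-1,0) blocked at (0,2)]
  BR@(4,1): attacks (4,2) (4,3) (4,4) (4,5) (4,0) (5,1) (3,1) (2,1) (1,1) (0,1)
B attacks (2,1): yes

Answer: yes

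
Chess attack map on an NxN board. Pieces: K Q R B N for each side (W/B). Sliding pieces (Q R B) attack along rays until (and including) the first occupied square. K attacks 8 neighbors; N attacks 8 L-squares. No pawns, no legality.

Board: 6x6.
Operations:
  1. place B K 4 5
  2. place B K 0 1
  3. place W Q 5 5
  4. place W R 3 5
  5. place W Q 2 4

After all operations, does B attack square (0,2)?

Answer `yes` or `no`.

Answer: yes

Derivation:
Op 1: place BK@(4,5)
Op 2: place BK@(0,1)
Op 3: place WQ@(5,5)
Op 4: place WR@(3,5)
Op 5: place WQ@(2,4)
Per-piece attacks for B:
  BK@(0,1): attacks (0,2) (0,0) (1,1) (1,2) (1,0)
  BK@(4,5): attacks (4,4) (5,5) (3,5) (5,4) (3,4)
B attacks (0,2): yes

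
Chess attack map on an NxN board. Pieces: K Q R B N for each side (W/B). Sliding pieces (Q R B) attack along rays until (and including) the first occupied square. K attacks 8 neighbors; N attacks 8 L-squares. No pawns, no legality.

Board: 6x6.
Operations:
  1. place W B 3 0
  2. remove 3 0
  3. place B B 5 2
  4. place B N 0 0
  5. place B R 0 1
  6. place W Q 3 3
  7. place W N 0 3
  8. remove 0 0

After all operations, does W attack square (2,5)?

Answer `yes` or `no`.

Op 1: place WB@(3,0)
Op 2: remove (3,0)
Op 3: place BB@(5,2)
Op 4: place BN@(0,0)
Op 5: place BR@(0,1)
Op 6: place WQ@(3,3)
Op 7: place WN@(0,3)
Op 8: remove (0,0)
Per-piece attacks for W:
  WN@(0,3): attacks (1,5) (2,4) (1,1) (2,2)
  WQ@(3,3): attacks (3,4) (3,5) (3,2) (3,1) (3,0) (4,3) (5,3) (2,3) (1,3) (0,3) (4,4) (5,5) (4,2) (5,1) (2,4) (1,5) (2,2) (1,1) (0,0) [ray(-1,0) blocked at (0,3)]
W attacks (2,5): no

Answer: no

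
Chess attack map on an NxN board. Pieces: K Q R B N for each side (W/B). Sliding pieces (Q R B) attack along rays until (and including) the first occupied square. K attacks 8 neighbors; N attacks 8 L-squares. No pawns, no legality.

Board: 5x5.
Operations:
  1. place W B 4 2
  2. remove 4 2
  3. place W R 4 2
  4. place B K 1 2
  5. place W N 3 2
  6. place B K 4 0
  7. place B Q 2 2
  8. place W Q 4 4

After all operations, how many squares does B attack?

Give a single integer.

Answer: 20

Derivation:
Op 1: place WB@(4,2)
Op 2: remove (4,2)
Op 3: place WR@(4,2)
Op 4: place BK@(1,2)
Op 5: place WN@(3,2)
Op 6: place BK@(4,0)
Op 7: place BQ@(2,2)
Op 8: place WQ@(4,4)
Per-piece attacks for B:
  BK@(1,2): attacks (1,3) (1,1) (2,2) (0,2) (2,3) (2,1) (0,3) (0,1)
  BQ@(2,2): attacks (2,3) (2,4) (2,1) (2,0) (3,2) (1,2) (3,3) (4,4) (3,1) (4,0) (1,3) (0,4) (1,1) (0,0) [ray(1,0) blocked at (3,2); ray(-1,0) blocked at (1,2); ray(1,1) blocked at (4,4); ray(1,-1) blocked at (4,0)]
  BK@(4,0): attacks (4,1) (3,0) (3,1)
Union (20 distinct): (0,0) (0,1) (0,2) (0,3) (0,4) (1,1) (1,2) (1,3) (2,0) (2,1) (2,2) (2,3) (2,4) (3,0) (3,1) (3,2) (3,3) (4,0) (4,1) (4,4)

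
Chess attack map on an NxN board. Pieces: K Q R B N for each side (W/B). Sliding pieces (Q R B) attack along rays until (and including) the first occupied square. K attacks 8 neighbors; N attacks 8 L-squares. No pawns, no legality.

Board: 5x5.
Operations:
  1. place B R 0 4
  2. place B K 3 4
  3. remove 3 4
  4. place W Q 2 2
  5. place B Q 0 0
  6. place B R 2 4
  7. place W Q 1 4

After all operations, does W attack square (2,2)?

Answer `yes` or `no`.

Answer: no

Derivation:
Op 1: place BR@(0,4)
Op 2: place BK@(3,4)
Op 3: remove (3,4)
Op 4: place WQ@(2,2)
Op 5: place BQ@(0,0)
Op 6: place BR@(2,4)
Op 7: place WQ@(1,4)
Per-piece attacks for W:
  WQ@(1,4): attacks (1,3) (1,2) (1,1) (1,0) (2,4) (0,4) (2,3) (3,2) (4,1) (0,3) [ray(1,0) blocked at (2,4); ray(-1,0) blocked at (0,4)]
  WQ@(2,2): attacks (2,3) (2,4) (2,1) (2,0) (3,2) (4,2) (1,2) (0,2) (3,3) (4,4) (3,1) (4,0) (1,3) (0,4) (1,1) (0,0) [ray(0,1) blocked at (2,4); ray(-1,1) blocked at (0,4); ray(-1,-1) blocked at (0,0)]
W attacks (2,2): no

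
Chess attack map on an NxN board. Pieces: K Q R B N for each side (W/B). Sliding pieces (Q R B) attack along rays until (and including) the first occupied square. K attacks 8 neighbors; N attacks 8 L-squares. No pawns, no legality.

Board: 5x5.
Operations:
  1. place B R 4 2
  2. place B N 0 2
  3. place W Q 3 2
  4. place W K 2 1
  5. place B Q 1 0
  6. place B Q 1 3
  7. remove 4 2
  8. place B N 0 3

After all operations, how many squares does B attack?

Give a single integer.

Answer: 20

Derivation:
Op 1: place BR@(4,2)
Op 2: place BN@(0,2)
Op 3: place WQ@(3,2)
Op 4: place WK@(2,1)
Op 5: place BQ@(1,0)
Op 6: place BQ@(1,3)
Op 7: remove (4,2)
Op 8: place BN@(0,3)
Per-piece attacks for B:
  BN@(0,2): attacks (1,4) (2,3) (1,0) (2,1)
  BN@(0,3): attacks (2,4) (1,1) (2,2)
  BQ@(1,0): attacks (1,1) (1,2) (1,3) (2,0) (3,0) (4,0) (0,0) (2,1) (0,1) [ray(0,1) blocked at (1,3); ray(1,1) blocked at (2,1)]
  BQ@(1,3): attacks (1,4) (1,2) (1,1) (1,0) (2,3) (3,3) (4,3) (0,3) (2,4) (2,2) (3,1) (4,0) (0,4) (0,2) [ray(0,-1) blocked at (1,0); ray(-1,0) blocked at (0,3); ray(-1,-1) blocked at (0,2)]
Union (20 distinct): (0,0) (0,1) (0,2) (0,3) (0,4) (1,0) (1,1) (1,2) (1,3) (1,4) (2,0) (2,1) (2,2) (2,3) (2,4) (3,0) (3,1) (3,3) (4,0) (4,3)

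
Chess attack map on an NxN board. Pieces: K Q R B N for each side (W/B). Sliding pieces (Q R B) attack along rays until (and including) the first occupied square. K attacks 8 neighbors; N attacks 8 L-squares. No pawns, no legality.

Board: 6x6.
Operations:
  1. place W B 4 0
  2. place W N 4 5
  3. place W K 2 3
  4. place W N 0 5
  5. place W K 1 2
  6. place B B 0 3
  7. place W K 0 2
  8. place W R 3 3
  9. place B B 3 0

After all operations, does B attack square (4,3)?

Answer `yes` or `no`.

Answer: no

Derivation:
Op 1: place WB@(4,0)
Op 2: place WN@(4,5)
Op 3: place WK@(2,3)
Op 4: place WN@(0,5)
Op 5: place WK@(1,2)
Op 6: place BB@(0,3)
Op 7: place WK@(0,2)
Op 8: place WR@(3,3)
Op 9: place BB@(3,0)
Per-piece attacks for B:
  BB@(0,3): attacks (1,4) (2,5) (1,2) [ray(1,-1) blocked at (1,2)]
  BB@(3,0): attacks (4,1) (5,2) (2,1) (1,2) [ray(-1,1) blocked at (1,2)]
B attacks (4,3): no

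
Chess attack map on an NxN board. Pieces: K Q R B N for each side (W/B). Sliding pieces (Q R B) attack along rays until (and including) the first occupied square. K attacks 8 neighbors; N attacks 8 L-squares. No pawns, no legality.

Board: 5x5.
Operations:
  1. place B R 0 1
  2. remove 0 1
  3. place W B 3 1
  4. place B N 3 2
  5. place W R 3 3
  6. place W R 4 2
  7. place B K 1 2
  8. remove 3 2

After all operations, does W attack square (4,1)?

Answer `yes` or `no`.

Answer: yes

Derivation:
Op 1: place BR@(0,1)
Op 2: remove (0,1)
Op 3: place WB@(3,1)
Op 4: place BN@(3,2)
Op 5: place WR@(3,3)
Op 6: place WR@(4,2)
Op 7: place BK@(1,2)
Op 8: remove (3,2)
Per-piece attacks for W:
  WB@(3,1): attacks (4,2) (4,0) (2,2) (1,3) (0,4) (2,0) [ray(1,1) blocked at (4,2)]
  WR@(3,3): attacks (3,4) (3,2) (3,1) (4,3) (2,3) (1,3) (0,3) [ray(0,-1) blocked at (3,1)]
  WR@(4,2): attacks (4,3) (4,4) (4,1) (4,0) (3,2) (2,2) (1,2) [ray(-1,0) blocked at (1,2)]
W attacks (4,1): yes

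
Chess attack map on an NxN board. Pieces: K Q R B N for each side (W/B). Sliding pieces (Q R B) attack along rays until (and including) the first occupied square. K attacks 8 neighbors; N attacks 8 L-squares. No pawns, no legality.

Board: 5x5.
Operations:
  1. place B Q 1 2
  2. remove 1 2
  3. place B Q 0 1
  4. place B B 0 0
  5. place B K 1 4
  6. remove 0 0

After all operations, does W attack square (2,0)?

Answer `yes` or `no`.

Answer: no

Derivation:
Op 1: place BQ@(1,2)
Op 2: remove (1,2)
Op 3: place BQ@(0,1)
Op 4: place BB@(0,0)
Op 5: place BK@(1,4)
Op 6: remove (0,0)
Per-piece attacks for W:
W attacks (2,0): no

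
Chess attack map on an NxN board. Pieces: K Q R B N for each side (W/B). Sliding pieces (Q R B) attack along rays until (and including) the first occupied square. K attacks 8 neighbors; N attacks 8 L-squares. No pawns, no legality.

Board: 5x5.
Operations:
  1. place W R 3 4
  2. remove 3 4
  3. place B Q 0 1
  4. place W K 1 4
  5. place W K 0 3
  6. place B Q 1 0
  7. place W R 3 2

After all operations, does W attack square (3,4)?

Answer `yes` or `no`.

Answer: yes

Derivation:
Op 1: place WR@(3,4)
Op 2: remove (3,4)
Op 3: place BQ@(0,1)
Op 4: place WK@(1,4)
Op 5: place WK@(0,3)
Op 6: place BQ@(1,0)
Op 7: place WR@(3,2)
Per-piece attacks for W:
  WK@(0,3): attacks (0,4) (0,2) (1,3) (1,4) (1,2)
  WK@(1,4): attacks (1,3) (2,4) (0,4) (2,3) (0,3)
  WR@(3,2): attacks (3,3) (3,4) (3,1) (3,0) (4,2) (2,2) (1,2) (0,2)
W attacks (3,4): yes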